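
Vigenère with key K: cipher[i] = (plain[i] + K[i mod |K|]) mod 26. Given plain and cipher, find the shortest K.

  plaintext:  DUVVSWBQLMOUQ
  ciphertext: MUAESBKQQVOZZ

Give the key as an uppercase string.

JAF

  i= 0: M-D =  9 → J
  i= 1: U-U =  0 → A
  i= 2: A-V =  5 → F
  i= 3: E-V =  9 → J
  i= 4: S-S =  0 → A
  i= 5: B-W =  5 → F
  i= 6: K-B =  9 → J
  i= 7: Q-Q =  0 → A
  i= 8: Q-L =  5 → F
  i= 9: V-M =  9 → J
  i=10: O-O =  0 → A
  i=11: Z-U =  5 → F
  i=12: Z-Q =  9 → J
  shifts repeat with period 3: JAF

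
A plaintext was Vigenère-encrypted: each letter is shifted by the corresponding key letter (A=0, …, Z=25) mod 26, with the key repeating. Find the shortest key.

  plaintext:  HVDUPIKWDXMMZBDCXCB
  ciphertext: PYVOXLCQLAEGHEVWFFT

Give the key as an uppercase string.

  i= 0: P-H =  8 → I
  i= 1: Y-V =  3 → D
  i= 2: V-D = 18 → S
  i= 3: O-U = 20 → U
  i= 4: X-P =  8 → I
  i= 5: L-I =  3 → D
  i= 6: C-K = 18 → S
  i= 7: Q-W = 20 → U
  i= 8: L-D =  8 → I
  i= 9: A-X =  3 → D
  i=10: E-M = 18 → S
  i=11: G-M = 20 → U
  i=12: H-Z =  8 → I
  i=13: E-B =  3 → D
  i=14: V-D = 18 → S
  i=15: W-C = 20 → U
  i=16: F-X =  8 → I
  i=17: F-C =  3 → D
  i=18: T-B = 18 → S
  shifts repeat with period 4: IDSU

IDSU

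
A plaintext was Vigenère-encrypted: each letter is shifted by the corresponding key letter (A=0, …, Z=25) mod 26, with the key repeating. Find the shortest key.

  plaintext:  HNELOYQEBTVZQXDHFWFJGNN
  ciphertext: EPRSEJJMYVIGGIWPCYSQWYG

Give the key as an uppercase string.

XCNHQLTI

  i= 0: E-H = 23 → X
  i= 1: P-N =  2 → C
  i= 2: R-E = 13 → N
  i= 3: S-L =  7 → H
  i= 4: E-O = 16 → Q
  i= 5: J-Y = 11 → L
  i= 6: J-Q = 19 → T
  i= 7: M-E =  8 → I
  i= 8: Y-B = 23 → X
  i= 9: V-T =  2 → C
  i=10: I-V = 13 → N
  i=11: G-Z =  7 → H
  i=12: G-Q = 16 → Q
  i=13: I-X = 11 → L
  i=14: W-D = 19 → T
  i=15: P-H =  8 → I
  i=16: C-F = 23 → X
  i=17: Y-W =  2 → C
  i=18: S-F = 13 → N
  i=19: Q-J =  7 → H
  i=20: W-G = 16 → Q
  i=21: Y-N = 11 → L
  i=22: G-N = 19 → T
  shifts repeat with period 8: XCNHQLTI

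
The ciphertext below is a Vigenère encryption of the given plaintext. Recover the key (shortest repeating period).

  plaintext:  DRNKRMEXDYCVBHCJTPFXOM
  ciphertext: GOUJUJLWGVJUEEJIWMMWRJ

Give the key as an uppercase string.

  i= 0: G-D =  3 → D
  i= 1: O-R = 23 → X
  i= 2: U-N =  7 → H
  i= 3: J-K = 25 → Z
  i= 4: U-R =  3 → D
  i= 5: J-M = 23 → X
  i= 6: L-E =  7 → H
  i= 7: W-X = 25 → Z
  i= 8: G-D =  3 → D
  i= 9: V-Y = 23 → X
  i=10: J-C =  7 → H
  i=11: U-V = 25 → Z
  i=12: E-B =  3 → D
  i=13: E-H = 23 → X
  i=14: J-C =  7 → H
  i=15: I-J = 25 → Z
  i=16: W-T =  3 → D
  i=17: M-P = 23 → X
  i=18: M-F =  7 → H
  i=19: W-X = 25 → Z
  i=20: R-O =  3 → D
  i=21: J-M = 23 → X
  shifts repeat with period 4: DXHZ

DXHZ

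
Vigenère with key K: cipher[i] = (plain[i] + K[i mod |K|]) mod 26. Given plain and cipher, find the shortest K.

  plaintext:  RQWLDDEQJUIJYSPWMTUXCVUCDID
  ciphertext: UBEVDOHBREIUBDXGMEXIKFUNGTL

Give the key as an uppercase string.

DLIKAL

  i= 0: U-R =  3 → D
  i= 1: B-Q = 11 → L
  i= 2: E-W =  8 → I
  i= 3: V-L = 10 → K
  i= 4: D-D =  0 → A
  i= 5: O-D = 11 → L
  i= 6: H-E =  3 → D
  i= 7: B-Q = 11 → L
  i= 8: R-J =  8 → I
  i= 9: E-U = 10 → K
  i=10: I-I =  0 → A
  i=11: U-J = 11 → L
  i=12: B-Y =  3 → D
  i=13: D-S = 11 → L
  i=14: X-P =  8 → I
  i=15: G-W = 10 → K
  i=16: M-M =  0 → A
  i=17: E-T = 11 → L
  i=18: X-U =  3 → D
  i=19: I-X = 11 → L
  i=20: K-C =  8 → I
  i=21: F-V = 10 → K
  i=22: U-U =  0 → A
  i=23: N-C = 11 → L
  i=24: G-D =  3 → D
  i=25: T-I = 11 → L
  i=26: L-D =  8 → I
  shifts repeat with period 6: DLIKAL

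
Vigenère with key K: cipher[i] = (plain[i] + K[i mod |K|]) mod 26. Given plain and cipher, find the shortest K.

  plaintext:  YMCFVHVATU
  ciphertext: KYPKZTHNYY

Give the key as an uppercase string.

  i= 0: K-Y = 12 → M
  i= 1: Y-M = 12 → M
  i= 2: P-C = 13 → N
  i= 3: K-F =  5 → F
  i= 4: Z-V =  4 → E
  i= 5: T-H = 12 → M
  i= 6: H-V = 12 → M
  i= 7: N-A = 13 → N
  i= 8: Y-T =  5 → F
  i= 9: Y-U =  4 → E
  shifts repeat with period 5: MMNFE

MMNFE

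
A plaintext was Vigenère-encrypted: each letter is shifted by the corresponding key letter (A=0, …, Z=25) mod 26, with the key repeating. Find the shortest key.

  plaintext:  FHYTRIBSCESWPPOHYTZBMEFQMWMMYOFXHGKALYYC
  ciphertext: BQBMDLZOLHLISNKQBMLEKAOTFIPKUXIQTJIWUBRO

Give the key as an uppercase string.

WJDTMDY

  i= 0: B-F = 22 → W
  i= 1: Q-H =  9 → J
  i= 2: B-Y =  3 → D
  i= 3: M-T = 19 → T
  i= 4: D-R = 12 → M
  i= 5: L-I =  3 → D
  i= 6: Z-B = 24 → Y
  i= 7: O-S = 22 → W
  i= 8: L-C =  9 → J
  i= 9: H-E =  3 → D
  i=10: L-S = 19 → T
  i=11: I-W = 12 → M
  i=12: S-P =  3 → D
  i=13: N-P = 24 → Y
  i=14: K-O = 22 → W
  i=15: Q-H =  9 → J
  i=16: B-Y =  3 → D
  i=17: M-T = 19 → T
  i=18: L-Z = 12 → M
  i=19: E-B =  3 → D
  i=20: K-M = 24 → Y
  i=21: A-E = 22 → W
  i=22: O-F =  9 → J
  i=23: T-Q =  3 → D
  i=24: F-M = 19 → T
  i=25: I-W = 12 → M
  i=26: P-M =  3 → D
  i=27: K-M = 24 → Y
  i=28: U-Y = 22 → W
  i=29: X-O =  9 → J
  i=30: I-F =  3 → D
  i=31: Q-X = 19 → T
  i=32: T-H = 12 → M
  i=33: J-G =  3 → D
  i=34: I-K = 24 → Y
  i=35: W-A = 22 → W
  i=36: U-L =  9 → J
  i=37: B-Y =  3 → D
  i=38: R-Y = 19 → T
  i=39: O-C = 12 → M
  shifts repeat with period 7: WJDTMDY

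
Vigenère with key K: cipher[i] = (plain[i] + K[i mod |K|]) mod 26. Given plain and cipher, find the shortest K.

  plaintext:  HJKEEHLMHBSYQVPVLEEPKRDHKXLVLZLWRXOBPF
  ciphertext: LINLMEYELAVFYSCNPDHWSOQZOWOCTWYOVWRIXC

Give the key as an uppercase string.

  i= 0: L-H =  4 → E
  i= 1: I-J = 25 → Z
  i= 2: N-K =  3 → D
  i= 3: L-E =  7 → H
  i= 4: M-E =  8 → I
  i= 5: E-H = 23 → X
  i= 6: Y-L = 13 → N
  i= 7: E-M = 18 → S
  i= 8: L-H =  4 → E
  i= 9: A-B = 25 → Z
  i=10: V-S =  3 → D
  i=11: F-Y =  7 → H
  i=12: Y-Q =  8 → I
  i=13: S-V = 23 → X
  i=14: C-P = 13 → N
  i=15: N-V = 18 → S
  i=16: P-L =  4 → E
  i=17: D-E = 25 → Z
  i=18: H-E =  3 → D
  i=19: W-P =  7 → H
  i=20: S-K =  8 → I
  i=21: O-R = 23 → X
  i=22: Q-D = 13 → N
  i=23: Z-H = 18 → S
  i=24: O-K =  4 → E
  i=25: W-X = 25 → Z
  i=26: O-L =  3 → D
  i=27: C-V =  7 → H
  i=28: T-L =  8 → I
  i=29: W-Z = 23 → X
  i=30: Y-L = 13 → N
  i=31: O-W = 18 → S
  i=32: V-R =  4 → E
  i=33: W-X = 25 → Z
  i=34: R-O =  3 → D
  i=35: I-B =  7 → H
  i=36: X-P =  8 → I
  i=37: C-F = 23 → X
  shifts repeat with period 8: EZDHIXNS

EZDHIXNS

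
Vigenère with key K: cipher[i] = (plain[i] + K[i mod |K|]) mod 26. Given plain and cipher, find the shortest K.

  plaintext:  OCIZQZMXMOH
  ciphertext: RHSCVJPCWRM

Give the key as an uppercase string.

DFK

  i= 0: R-O =  3 → D
  i= 1: H-C =  5 → F
  i= 2: S-I = 10 → K
  i= 3: C-Z =  3 → D
  i= 4: V-Q =  5 → F
  i= 5: J-Z = 10 → K
  i= 6: P-M =  3 → D
  i= 7: C-X =  5 → F
  i= 8: W-M = 10 → K
  i= 9: R-O =  3 → D
  i=10: M-H =  5 → F
  shifts repeat with period 3: DFK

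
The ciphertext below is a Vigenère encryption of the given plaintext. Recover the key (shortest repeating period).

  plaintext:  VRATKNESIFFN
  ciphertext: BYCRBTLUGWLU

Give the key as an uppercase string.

  i= 0: B-V =  6 → G
  i= 1: Y-R =  7 → H
  i= 2: C-A =  2 → C
  i= 3: R-T = 24 → Y
  i= 4: B-K = 17 → R
  i= 5: T-N =  6 → G
  i= 6: L-E =  7 → H
  i= 7: U-S =  2 → C
  i= 8: G-I = 24 → Y
  i= 9: W-F = 17 → R
  i=10: L-F =  6 → G
  i=11: U-N =  7 → H
  shifts repeat with period 5: GHCYR

GHCYR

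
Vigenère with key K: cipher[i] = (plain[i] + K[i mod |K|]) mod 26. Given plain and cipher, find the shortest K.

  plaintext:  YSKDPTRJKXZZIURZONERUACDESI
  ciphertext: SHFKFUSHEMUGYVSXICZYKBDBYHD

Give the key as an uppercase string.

UPVHQBBY

  i= 0: S-Y = 20 → U
  i= 1: H-S = 15 → P
  i= 2: F-K = 21 → V
  i= 3: K-D =  7 → H
  i= 4: F-P = 16 → Q
  i= 5: U-T =  1 → B
  i= 6: S-R =  1 → B
  i= 7: H-J = 24 → Y
  i= 8: E-K = 20 → U
  i= 9: M-X = 15 → P
  i=10: U-Z = 21 → V
  i=11: G-Z =  7 → H
  i=12: Y-I = 16 → Q
  i=13: V-U =  1 → B
  i=14: S-R =  1 → B
  i=15: X-Z = 24 → Y
  i=16: I-O = 20 → U
  i=17: C-N = 15 → P
  i=18: Z-E = 21 → V
  i=19: Y-R =  7 → H
  i=20: K-U = 16 → Q
  i=21: B-A =  1 → B
  i=22: D-C =  1 → B
  i=23: B-D = 24 → Y
  i=24: Y-E = 20 → U
  i=25: H-S = 15 → P
  i=26: D-I = 21 → V
  shifts repeat with period 8: UPVHQBBY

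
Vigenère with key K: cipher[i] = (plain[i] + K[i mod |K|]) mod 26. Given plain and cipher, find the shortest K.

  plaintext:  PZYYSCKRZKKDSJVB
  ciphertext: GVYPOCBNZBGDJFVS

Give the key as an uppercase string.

  i= 0: G-P = 17 → R
  i= 1: V-Z = 22 → W
  i= 2: Y-Y =  0 → A
  i= 3: P-Y = 17 → R
  i= 4: O-S = 22 → W
  i= 5: C-C =  0 → A
  i= 6: B-K = 17 → R
  i= 7: N-R = 22 → W
  i= 8: Z-Z =  0 → A
  i= 9: B-K = 17 → R
  i=10: G-K = 22 → W
  i=11: D-D =  0 → A
  i=12: J-S = 17 → R
  i=13: F-J = 22 → W
  i=14: V-V =  0 → A
  i=15: S-B = 17 → R
  shifts repeat with period 3: RWA

RWA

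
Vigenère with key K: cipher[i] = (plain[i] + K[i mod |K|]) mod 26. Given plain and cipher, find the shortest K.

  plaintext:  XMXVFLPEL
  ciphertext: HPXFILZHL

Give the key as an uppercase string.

  i= 0: H-X = 10 → K
  i= 1: P-M =  3 → D
  i= 2: X-X =  0 → A
  i= 3: F-V = 10 → K
  i= 4: I-F =  3 → D
  i= 5: L-L =  0 → A
  i= 6: Z-P = 10 → K
  i= 7: H-E =  3 → D
  i= 8: L-L =  0 → A
  shifts repeat with period 3: KDA

KDA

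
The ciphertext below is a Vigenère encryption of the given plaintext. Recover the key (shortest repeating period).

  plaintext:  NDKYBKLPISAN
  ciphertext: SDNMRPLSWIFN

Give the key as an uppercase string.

FADOQ

  i= 0: S-N =  5 → F
  i= 1: D-D =  0 → A
  i= 2: N-K =  3 → D
  i= 3: M-Y = 14 → O
  i= 4: R-B = 16 → Q
  i= 5: P-K =  5 → F
  i= 6: L-L =  0 → A
  i= 7: S-P =  3 → D
  i= 8: W-I = 14 → O
  i= 9: I-S = 16 → Q
  i=10: F-A =  5 → F
  i=11: N-N =  0 → A
  shifts repeat with period 5: FADOQ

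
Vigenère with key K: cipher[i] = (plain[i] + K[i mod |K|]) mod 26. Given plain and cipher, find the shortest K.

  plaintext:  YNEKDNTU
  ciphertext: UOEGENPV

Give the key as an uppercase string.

WBA

  i= 0: U-Y = 22 → W
  i= 1: O-N =  1 → B
  i= 2: E-E =  0 → A
  i= 3: G-K = 22 → W
  i= 4: E-D =  1 → B
  i= 5: N-N =  0 → A
  i= 6: P-T = 22 → W
  i= 7: V-U =  1 → B
  shifts repeat with period 3: WBA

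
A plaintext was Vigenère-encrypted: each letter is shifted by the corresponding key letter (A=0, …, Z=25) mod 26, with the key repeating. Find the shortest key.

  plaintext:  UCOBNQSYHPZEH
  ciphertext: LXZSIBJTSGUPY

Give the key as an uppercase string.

  i= 0: L-U = 17 → R
  i= 1: X-C = 21 → V
  i= 2: Z-O = 11 → L
  i= 3: S-B = 17 → R
  i= 4: I-N = 21 → V
  i= 5: B-Q = 11 → L
  i= 6: J-S = 17 → R
  i= 7: T-Y = 21 → V
  i= 8: S-H = 11 → L
  i= 9: G-P = 17 → R
  i=10: U-Z = 21 → V
  i=11: P-E = 11 → L
  i=12: Y-H = 17 → R
  shifts repeat with period 3: RVL

RVL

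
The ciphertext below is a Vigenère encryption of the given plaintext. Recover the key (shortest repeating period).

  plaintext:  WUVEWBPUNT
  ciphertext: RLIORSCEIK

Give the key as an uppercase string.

VRNK

  i= 0: R-W = 21 → V
  i= 1: L-U = 17 → R
  i= 2: I-V = 13 → N
  i= 3: O-E = 10 → K
  i= 4: R-W = 21 → V
  i= 5: S-B = 17 → R
  i= 6: C-P = 13 → N
  i= 7: E-U = 10 → K
  i= 8: I-N = 21 → V
  i= 9: K-T = 17 → R
  shifts repeat with period 4: VRNK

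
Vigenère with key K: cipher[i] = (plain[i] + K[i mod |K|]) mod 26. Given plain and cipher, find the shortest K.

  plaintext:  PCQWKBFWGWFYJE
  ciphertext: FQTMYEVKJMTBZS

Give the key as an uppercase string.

  i= 0: F-P = 16 → Q
  i= 1: Q-C = 14 → O
  i= 2: T-Q =  3 → D
  i= 3: M-W = 16 → Q
  i= 4: Y-K = 14 → O
  i= 5: E-B =  3 → D
  i= 6: V-F = 16 → Q
  i= 7: K-W = 14 → O
  i= 8: J-G =  3 → D
  i= 9: M-W = 16 → Q
  i=10: T-F = 14 → O
  i=11: B-Y =  3 → D
  i=12: Z-J = 16 → Q
  i=13: S-E = 14 → O
  shifts repeat with period 3: QOD

QOD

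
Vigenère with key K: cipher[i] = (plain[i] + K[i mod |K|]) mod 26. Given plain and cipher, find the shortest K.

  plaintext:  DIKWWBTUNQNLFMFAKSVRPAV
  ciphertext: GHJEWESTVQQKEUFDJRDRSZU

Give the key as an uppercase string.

  i= 0: G-D =  3 → D
  i= 1: H-I = 25 → Z
  i= 2: J-K = 25 → Z
  i= 3: E-W =  8 → I
  i= 4: W-W =  0 → A
  i= 5: E-B =  3 → D
  i= 6: S-T = 25 → Z
  i= 7: T-U = 25 → Z
  i= 8: V-N =  8 → I
  i= 9: Q-Q =  0 → A
  i=10: Q-N =  3 → D
  i=11: K-L = 25 → Z
  i=12: E-F = 25 → Z
  i=13: U-M =  8 → I
  i=14: F-F =  0 → A
  i=15: D-A =  3 → D
  i=16: J-K = 25 → Z
  i=17: R-S = 25 → Z
  i=18: D-V =  8 → I
  i=19: R-R =  0 → A
  i=20: S-P =  3 → D
  i=21: Z-A = 25 → Z
  i=22: U-V = 25 → Z
  shifts repeat with period 5: DZZIA

DZZIA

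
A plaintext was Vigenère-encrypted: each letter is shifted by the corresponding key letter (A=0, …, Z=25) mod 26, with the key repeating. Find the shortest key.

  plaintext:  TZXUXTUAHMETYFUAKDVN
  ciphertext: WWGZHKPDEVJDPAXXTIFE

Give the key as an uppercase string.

  i= 0: W-T =  3 → D
  i= 1: W-Z = 23 → X
  i= 2: G-X =  9 → J
  i= 3: Z-U =  5 → F
  i= 4: H-X = 10 → K
  i= 5: K-T = 17 → R
  i= 6: P-U = 21 → V
  i= 7: D-A =  3 → D
  i= 8: E-H = 23 → X
  i= 9: V-M =  9 → J
  i=10: J-E =  5 → F
  i=11: D-T = 10 → K
  i=12: P-Y = 17 → R
  i=13: A-F = 21 → V
  i=14: X-U =  3 → D
  i=15: X-A = 23 → X
  i=16: T-K =  9 → J
  i=17: I-D =  5 → F
  i=18: F-V = 10 → K
  i=19: E-N = 17 → R
  shifts repeat with period 7: DXJFKRV

DXJFKRV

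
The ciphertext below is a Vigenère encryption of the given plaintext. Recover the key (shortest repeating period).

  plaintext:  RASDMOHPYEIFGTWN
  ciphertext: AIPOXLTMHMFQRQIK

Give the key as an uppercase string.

  i= 0: A-R =  9 → J
  i= 1: I-A =  8 → I
  i= 2: P-S = 23 → X
  i= 3: O-D = 11 → L
  i= 4: X-M = 11 → L
  i= 5: L-O = 23 → X
  i= 6: T-H = 12 → M
  i= 7: M-P = 23 → X
  i= 8: H-Y =  9 → J
  i= 9: M-E =  8 → I
  i=10: F-I = 23 → X
  i=11: Q-F = 11 → L
  i=12: R-G = 11 → L
  i=13: Q-T = 23 → X
  i=14: I-W = 12 → M
  i=15: K-N = 23 → X
  shifts repeat with period 8: JIXLLXMX

JIXLLXMX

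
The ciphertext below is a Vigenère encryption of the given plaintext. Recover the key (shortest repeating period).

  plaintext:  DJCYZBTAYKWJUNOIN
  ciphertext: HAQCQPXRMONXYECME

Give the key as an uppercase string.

  i= 0: H-D =  4 → E
  i= 1: A-J = 17 → R
  i= 2: Q-C = 14 → O
  i= 3: C-Y =  4 → E
  i= 4: Q-Z = 17 → R
  i= 5: P-B = 14 → O
  i= 6: X-T =  4 → E
  i= 7: R-A = 17 → R
  i= 8: M-Y = 14 → O
  i= 9: O-K =  4 → E
  i=10: N-W = 17 → R
  i=11: X-J = 14 → O
  i=12: Y-U =  4 → E
  i=13: E-N = 17 → R
  i=14: C-O = 14 → O
  i=15: M-I =  4 → E
  i=16: E-N = 17 → R
  shifts repeat with period 3: ERO

ERO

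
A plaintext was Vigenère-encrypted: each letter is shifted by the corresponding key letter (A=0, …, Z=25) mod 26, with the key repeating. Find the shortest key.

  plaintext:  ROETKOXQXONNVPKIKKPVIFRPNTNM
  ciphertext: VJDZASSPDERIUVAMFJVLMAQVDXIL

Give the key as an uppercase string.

EVZGQ

  i= 0: V-R =  4 → E
  i= 1: J-O = 21 → V
  i= 2: D-E = 25 → Z
  i= 3: Z-T =  6 → G
  i= 4: A-K = 16 → Q
  i= 5: S-O =  4 → E
  i= 6: S-X = 21 → V
  i= 7: P-Q = 25 → Z
  i= 8: D-X =  6 → G
  i= 9: E-O = 16 → Q
  i=10: R-N =  4 → E
  i=11: I-N = 21 → V
  i=12: U-V = 25 → Z
  i=13: V-P =  6 → G
  i=14: A-K = 16 → Q
  i=15: M-I =  4 → E
  i=16: F-K = 21 → V
  i=17: J-K = 25 → Z
  i=18: V-P =  6 → G
  i=19: L-V = 16 → Q
  i=20: M-I =  4 → E
  i=21: A-F = 21 → V
  i=22: Q-R = 25 → Z
  i=23: V-P =  6 → G
  i=24: D-N = 16 → Q
  i=25: X-T =  4 → E
  i=26: I-N = 21 → V
  i=27: L-M = 25 → Z
  shifts repeat with period 5: EVZGQ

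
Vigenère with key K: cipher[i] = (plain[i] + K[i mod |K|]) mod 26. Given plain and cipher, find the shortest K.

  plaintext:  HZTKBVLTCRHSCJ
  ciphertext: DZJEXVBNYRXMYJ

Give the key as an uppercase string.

  i= 0: D-H = 22 → W
  i= 1: Z-Z =  0 → A
  i= 2: J-T = 16 → Q
  i= 3: E-K = 20 → U
  i= 4: X-B = 22 → W
  i= 5: V-V =  0 → A
  i= 6: B-L = 16 → Q
  i= 7: N-T = 20 → U
  i= 8: Y-C = 22 → W
  i= 9: R-R =  0 → A
  i=10: X-H = 16 → Q
  i=11: M-S = 20 → U
  i=12: Y-C = 22 → W
  i=13: J-J =  0 → A
  shifts repeat with period 4: WAQU

WAQU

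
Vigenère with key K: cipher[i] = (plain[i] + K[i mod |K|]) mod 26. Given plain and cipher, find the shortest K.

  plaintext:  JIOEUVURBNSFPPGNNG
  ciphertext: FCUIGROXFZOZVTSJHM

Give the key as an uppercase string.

  i= 0: F-J = 22 → W
  i= 1: C-I = 20 → U
  i= 2: U-O =  6 → G
  i= 3: I-E =  4 → E
  i= 4: G-U = 12 → M
  i= 5: R-V = 22 → W
  i= 6: O-U = 20 → U
  i= 7: X-R =  6 → G
  i= 8: F-B =  4 → E
  i= 9: Z-N = 12 → M
  i=10: O-S = 22 → W
  i=11: Z-F = 20 → U
  i=12: V-P =  6 → G
  i=13: T-P =  4 → E
  i=14: S-G = 12 → M
  i=15: J-N = 22 → W
  i=16: H-N = 20 → U
  i=17: M-G =  6 → G
  shifts repeat with period 5: WUGEM

WUGEM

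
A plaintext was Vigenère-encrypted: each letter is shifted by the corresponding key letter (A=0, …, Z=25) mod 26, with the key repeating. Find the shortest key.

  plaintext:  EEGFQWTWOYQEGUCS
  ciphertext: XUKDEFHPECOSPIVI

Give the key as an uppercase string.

TQEYOJO

  i= 0: X-E = 19 → T
  i= 1: U-E = 16 → Q
  i= 2: K-G =  4 → E
  i= 3: D-F = 24 → Y
  i= 4: E-Q = 14 → O
  i= 5: F-W =  9 → J
  i= 6: H-T = 14 → O
  i= 7: P-W = 19 → T
  i= 8: E-O = 16 → Q
  i= 9: C-Y =  4 → E
  i=10: O-Q = 24 → Y
  i=11: S-E = 14 → O
  i=12: P-G =  9 → J
  i=13: I-U = 14 → O
  i=14: V-C = 19 → T
  i=15: I-S = 16 → Q
  shifts repeat with period 7: TQEYOJO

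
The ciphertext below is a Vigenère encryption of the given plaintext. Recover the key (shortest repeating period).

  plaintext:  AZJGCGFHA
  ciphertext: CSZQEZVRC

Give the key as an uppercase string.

CTQK

  i= 0: C-A =  2 → C
  i= 1: S-Z = 19 → T
  i= 2: Z-J = 16 → Q
  i= 3: Q-G = 10 → K
  i= 4: E-C =  2 → C
  i= 5: Z-G = 19 → T
  i= 6: V-F = 16 → Q
  i= 7: R-H = 10 → K
  i= 8: C-A =  2 → C
  shifts repeat with period 4: CTQK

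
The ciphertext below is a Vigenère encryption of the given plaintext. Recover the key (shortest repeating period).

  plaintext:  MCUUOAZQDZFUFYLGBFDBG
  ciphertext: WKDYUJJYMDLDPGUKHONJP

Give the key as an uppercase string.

KIJEGJ

  i= 0: W-M = 10 → K
  i= 1: K-C =  8 → I
  i= 2: D-U =  9 → J
  i= 3: Y-U =  4 → E
  i= 4: U-O =  6 → G
  i= 5: J-A =  9 → J
  i= 6: J-Z = 10 → K
  i= 7: Y-Q =  8 → I
  i= 8: M-D =  9 → J
  i= 9: D-Z =  4 → E
  i=10: L-F =  6 → G
  i=11: D-U =  9 → J
  i=12: P-F = 10 → K
  i=13: G-Y =  8 → I
  i=14: U-L =  9 → J
  i=15: K-G =  4 → E
  i=16: H-B =  6 → G
  i=17: O-F =  9 → J
  i=18: N-D = 10 → K
  i=19: J-B =  8 → I
  i=20: P-G =  9 → J
  shifts repeat with period 6: KIJEGJ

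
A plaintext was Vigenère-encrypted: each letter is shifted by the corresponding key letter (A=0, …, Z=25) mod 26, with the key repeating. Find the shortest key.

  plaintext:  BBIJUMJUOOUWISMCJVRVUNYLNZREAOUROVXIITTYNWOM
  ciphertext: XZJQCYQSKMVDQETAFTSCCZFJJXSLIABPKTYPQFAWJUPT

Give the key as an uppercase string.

  i= 0: X-B = 22 → W
  i= 1: Z-B = 24 → Y
  i= 2: J-I =  1 → B
  i= 3: Q-J =  7 → H
  i= 4: C-U =  8 → I
  i= 5: Y-M = 12 → M
  i= 6: Q-J =  7 → H
  i= 7: S-U = 24 → Y
  i= 8: K-O = 22 → W
  i= 9: M-O = 24 → Y
  i=10: V-U =  1 → B
  i=11: D-W =  7 → H
  i=12: Q-I =  8 → I
  i=13: E-S = 12 → M
  i=14: T-M =  7 → H
  i=15: A-C = 24 → Y
  i=16: F-J = 22 → W
  i=17: T-V = 24 → Y
  i=18: S-R =  1 → B
  i=19: C-V =  7 → H
  i=20: C-U =  8 → I
  i=21: Z-N = 12 → M
  i=22: F-Y =  7 → H
  i=23: J-L = 24 → Y
  i=24: J-N = 22 → W
  i=25: X-Z = 24 → Y
  i=26: S-R =  1 → B
  i=27: L-E =  7 → H
  i=28: I-A =  8 → I
  i=29: A-O = 12 → M
  i=30: B-U =  7 → H
  i=31: P-R = 24 → Y
  i=32: K-O = 22 → W
  i=33: T-V = 24 → Y
  i=34: Y-X =  1 → B
  i=35: P-I =  7 → H
  i=36: Q-I =  8 → I
  i=37: F-T = 12 → M
  i=38: A-T =  7 → H
  i=39: W-Y = 24 → Y
  i=40: J-N = 22 → W
  i=41: U-W = 24 → Y
  i=42: P-O =  1 → B
  i=43: T-M =  7 → H
  shifts repeat with period 8: WYBHIMHY

WYBHIMHY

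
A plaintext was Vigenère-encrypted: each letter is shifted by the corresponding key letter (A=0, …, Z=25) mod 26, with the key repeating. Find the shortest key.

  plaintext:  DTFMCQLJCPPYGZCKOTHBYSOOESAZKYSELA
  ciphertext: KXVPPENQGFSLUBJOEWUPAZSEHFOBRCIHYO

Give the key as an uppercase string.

HEQDNOC

  i= 0: K-D =  7 → H
  i= 1: X-T =  4 → E
  i= 2: V-F = 16 → Q
  i= 3: P-M =  3 → D
  i= 4: P-C = 13 → N
  i= 5: E-Q = 14 → O
  i= 6: N-L =  2 → C
  i= 7: Q-J =  7 → H
  i= 8: G-C =  4 → E
  i= 9: F-P = 16 → Q
  i=10: S-P =  3 → D
  i=11: L-Y = 13 → N
  i=12: U-G = 14 → O
  i=13: B-Z =  2 → C
  i=14: J-C =  7 → H
  i=15: O-K =  4 → E
  i=16: E-O = 16 → Q
  i=17: W-T =  3 → D
  i=18: U-H = 13 → N
  i=19: P-B = 14 → O
  i=20: A-Y =  2 → C
  i=21: Z-S =  7 → H
  i=22: S-O =  4 → E
  i=23: E-O = 16 → Q
  i=24: H-E =  3 → D
  i=25: F-S = 13 → N
  i=26: O-A = 14 → O
  i=27: B-Z =  2 → C
  i=28: R-K =  7 → H
  i=29: C-Y =  4 → E
  i=30: I-S = 16 → Q
  i=31: H-E =  3 → D
  i=32: Y-L = 13 → N
  i=33: O-A = 14 → O
  shifts repeat with period 7: HEQDNOC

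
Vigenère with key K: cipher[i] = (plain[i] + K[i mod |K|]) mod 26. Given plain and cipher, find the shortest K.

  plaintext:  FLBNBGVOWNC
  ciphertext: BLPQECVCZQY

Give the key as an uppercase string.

  i= 0: B-F = 22 → W
  i= 1: L-L =  0 → A
  i= 2: P-B = 14 → O
  i= 3: Q-N =  3 → D
  i= 4: E-B =  3 → D
  i= 5: C-G = 22 → W
  i= 6: V-V =  0 → A
  i= 7: C-O = 14 → O
  i= 8: Z-W =  3 → D
  i= 9: Q-N =  3 → D
  i=10: Y-C = 22 → W
  shifts repeat with period 5: WAODD

WAODD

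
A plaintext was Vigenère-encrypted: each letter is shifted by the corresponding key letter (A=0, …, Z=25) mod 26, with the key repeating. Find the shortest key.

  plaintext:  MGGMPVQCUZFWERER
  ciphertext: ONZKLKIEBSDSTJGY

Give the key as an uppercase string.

  i= 0: O-M =  2 → C
  i= 1: N-G =  7 → H
  i= 2: Z-G = 19 → T
  i= 3: K-M = 24 → Y
  i= 4: L-P = 22 → W
  i= 5: K-V = 15 → P
  i= 6: I-Q = 18 → S
  i= 7: E-C =  2 → C
  i= 8: B-U =  7 → H
  i= 9: S-Z = 19 → T
  i=10: D-F = 24 → Y
  i=11: S-W = 22 → W
  i=12: T-E = 15 → P
  i=13: J-R = 18 → S
  i=14: G-E =  2 → C
  i=15: Y-R =  7 → H
  shifts repeat with period 7: CHTYWPS

CHTYWPS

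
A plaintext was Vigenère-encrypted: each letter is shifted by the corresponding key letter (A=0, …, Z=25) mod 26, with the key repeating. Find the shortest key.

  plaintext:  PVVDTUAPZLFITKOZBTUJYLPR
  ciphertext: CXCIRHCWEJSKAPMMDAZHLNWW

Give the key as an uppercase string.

  i= 0: C-P = 13 → N
  i= 1: X-V =  2 → C
  i= 2: C-V =  7 → H
  i= 3: I-D =  5 → F
  i= 4: R-T = 24 → Y
  i= 5: H-U = 13 → N
  i= 6: C-A =  2 → C
  i= 7: W-P =  7 → H
  i= 8: E-Z =  5 → F
  i= 9: J-L = 24 → Y
  i=10: S-F = 13 → N
  i=11: K-I =  2 → C
  i=12: A-T =  7 → H
  i=13: P-K =  5 → F
  i=14: M-O = 24 → Y
  i=15: M-Z = 13 → N
  i=16: D-B =  2 → C
  i=17: A-T =  7 → H
  i=18: Z-U =  5 → F
  i=19: H-J = 24 → Y
  i=20: L-Y = 13 → N
  i=21: N-L =  2 → C
  i=22: W-P =  7 → H
  i=23: W-R =  5 → F
  shifts repeat with period 5: NCHFY

NCHFY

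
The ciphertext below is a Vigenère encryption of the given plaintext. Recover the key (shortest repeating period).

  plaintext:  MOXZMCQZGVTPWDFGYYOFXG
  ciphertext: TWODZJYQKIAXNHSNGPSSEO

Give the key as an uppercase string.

  i= 0: T-M =  7 → H
  i= 1: W-O =  8 → I
  i= 2: O-X = 17 → R
  i= 3: D-Z =  4 → E
  i= 4: Z-M = 13 → N
  i= 5: J-C =  7 → H
  i= 6: Y-Q =  8 → I
  i= 7: Q-Z = 17 → R
  i= 8: K-G =  4 → E
  i= 9: I-V = 13 → N
  i=10: A-T =  7 → H
  i=11: X-P =  8 → I
  i=12: N-W = 17 → R
  i=13: H-D =  4 → E
  i=14: S-F = 13 → N
  i=15: N-G =  7 → H
  i=16: G-Y =  8 → I
  i=17: P-Y = 17 → R
  i=18: S-O =  4 → E
  i=19: S-F = 13 → N
  i=20: E-X =  7 → H
  i=21: O-G =  8 → I
  shifts repeat with period 5: HIREN

HIREN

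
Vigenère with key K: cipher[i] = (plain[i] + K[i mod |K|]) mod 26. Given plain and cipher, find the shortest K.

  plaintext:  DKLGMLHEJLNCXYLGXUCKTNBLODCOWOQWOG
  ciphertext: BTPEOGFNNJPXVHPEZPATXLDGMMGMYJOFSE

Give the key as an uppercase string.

  i= 0: B-D = 24 → Y
  i= 1: T-K =  9 → J
  i= 2: P-L =  4 → E
  i= 3: E-G = 24 → Y
  i= 4: O-M =  2 → C
  i= 5: G-L = 21 → V
  i= 6: F-H = 24 → Y
  i= 7: N-E =  9 → J
  i= 8: N-J =  4 → E
  i= 9: J-L = 24 → Y
  i=10: P-N =  2 → C
  i=11: X-C = 21 → V
  i=12: V-X = 24 → Y
  i=13: H-Y =  9 → J
  i=14: P-L =  4 → E
  i=15: E-G = 24 → Y
  i=16: Z-X =  2 → C
  i=17: P-U = 21 → V
  i=18: A-C = 24 → Y
  i=19: T-K =  9 → J
  i=20: X-T =  4 → E
  i=21: L-N = 24 → Y
  i=22: D-B =  2 → C
  i=23: G-L = 21 → V
  i=24: M-O = 24 → Y
  i=25: M-D =  9 → J
  i=26: G-C =  4 → E
  i=27: M-O = 24 → Y
  i=28: Y-W =  2 → C
  i=29: J-O = 21 → V
  i=30: O-Q = 24 → Y
  i=31: F-W =  9 → J
  i=32: S-O =  4 → E
  i=33: E-G = 24 → Y
  shifts repeat with period 6: YJEYCV

YJEYCV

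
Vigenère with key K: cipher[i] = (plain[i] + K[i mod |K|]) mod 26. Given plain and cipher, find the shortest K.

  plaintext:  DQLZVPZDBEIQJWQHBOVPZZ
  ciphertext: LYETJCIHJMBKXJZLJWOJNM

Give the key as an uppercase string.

IITUONJE

  i= 0: L-D =  8 → I
  i= 1: Y-Q =  8 → I
  i= 2: E-L = 19 → T
  i= 3: T-Z = 20 → U
  i= 4: J-V = 14 → O
  i= 5: C-P = 13 → N
  i= 6: I-Z =  9 → J
  i= 7: H-D =  4 → E
  i= 8: J-B =  8 → I
  i= 9: M-E =  8 → I
  i=10: B-I = 19 → T
  i=11: K-Q = 20 → U
  i=12: X-J = 14 → O
  i=13: J-W = 13 → N
  i=14: Z-Q =  9 → J
  i=15: L-H =  4 → E
  i=16: J-B =  8 → I
  i=17: W-O =  8 → I
  i=18: O-V = 19 → T
  i=19: J-P = 20 → U
  i=20: N-Z = 14 → O
  i=21: M-Z = 13 → N
  shifts repeat with period 8: IITUONJE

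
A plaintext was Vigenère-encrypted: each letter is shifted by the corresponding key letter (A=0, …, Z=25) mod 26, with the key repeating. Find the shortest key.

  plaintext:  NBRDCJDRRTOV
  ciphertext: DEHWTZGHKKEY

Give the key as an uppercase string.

QDQTR

  i= 0: D-N = 16 → Q
  i= 1: E-B =  3 → D
  i= 2: H-R = 16 → Q
  i= 3: W-D = 19 → T
  i= 4: T-C = 17 → R
  i= 5: Z-J = 16 → Q
  i= 6: G-D =  3 → D
  i= 7: H-R = 16 → Q
  i= 8: K-R = 19 → T
  i= 9: K-T = 17 → R
  i=10: E-O = 16 → Q
  i=11: Y-V =  3 → D
  shifts repeat with period 5: QDQTR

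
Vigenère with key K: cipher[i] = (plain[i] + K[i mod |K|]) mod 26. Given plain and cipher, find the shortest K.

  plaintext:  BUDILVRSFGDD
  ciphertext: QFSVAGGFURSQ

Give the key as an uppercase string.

PLPN

  i= 0: Q-B = 15 → P
  i= 1: F-U = 11 → L
  i= 2: S-D = 15 → P
  i= 3: V-I = 13 → N
  i= 4: A-L = 15 → P
  i= 5: G-V = 11 → L
  i= 6: G-R = 15 → P
  i= 7: F-S = 13 → N
  i= 8: U-F = 15 → P
  i= 9: R-G = 11 → L
  i=10: S-D = 15 → P
  i=11: Q-D = 13 → N
  shifts repeat with period 4: PLPN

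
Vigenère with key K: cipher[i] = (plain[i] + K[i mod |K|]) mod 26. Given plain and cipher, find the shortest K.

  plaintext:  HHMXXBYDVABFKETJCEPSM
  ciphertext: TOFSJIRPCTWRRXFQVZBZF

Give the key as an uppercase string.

MHTVMHT

  i= 0: T-H = 12 → M
  i= 1: O-H =  7 → H
  i= 2: F-M = 19 → T
  i= 3: S-X = 21 → V
  i= 4: J-X = 12 → M
  i= 5: I-B =  7 → H
  i= 6: R-Y = 19 → T
  i= 7: P-D = 12 → M
  i= 8: C-V =  7 → H
  i= 9: T-A = 19 → T
  i=10: W-B = 21 → V
  i=11: R-F = 12 → M
  i=12: R-K =  7 → H
  i=13: X-E = 19 → T
  i=14: F-T = 12 → M
  i=15: Q-J =  7 → H
  i=16: V-C = 19 → T
  i=17: Z-E = 21 → V
  i=18: B-P = 12 → M
  i=19: Z-S =  7 → H
  i=20: F-M = 19 → T
  shifts repeat with period 7: MHTVMHT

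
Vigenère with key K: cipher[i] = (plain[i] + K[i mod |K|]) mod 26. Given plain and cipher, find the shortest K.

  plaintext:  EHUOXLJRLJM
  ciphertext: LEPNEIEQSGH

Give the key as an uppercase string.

  i= 0: L-E =  7 → H
  i= 1: E-H = 23 → X
  i= 2: P-U = 21 → V
  i= 3: N-O = 25 → Z
  i= 4: E-X =  7 → H
  i= 5: I-L = 23 → X
  i= 6: E-J = 21 → V
  i= 7: Q-R = 25 → Z
  i= 8: S-L =  7 → H
  i= 9: G-J = 23 → X
  i=10: H-M = 21 → V
  shifts repeat with period 4: HXVZ

HXVZ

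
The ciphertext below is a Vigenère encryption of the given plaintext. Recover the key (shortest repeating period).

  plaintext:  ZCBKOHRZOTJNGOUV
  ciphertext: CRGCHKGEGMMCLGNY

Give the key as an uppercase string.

  i= 0: C-Z =  3 → D
  i= 1: R-C = 15 → P
  i= 2: G-B =  5 → F
  i= 3: C-K = 18 → S
  i= 4: H-O = 19 → T
  i= 5: K-H =  3 → D
  i= 6: G-R = 15 → P
  i= 7: E-Z =  5 → F
  i= 8: G-O = 18 → S
  i= 9: M-T = 19 → T
  i=10: M-J =  3 → D
  i=11: C-N = 15 → P
  i=12: L-G =  5 → F
  i=13: G-O = 18 → S
  i=14: N-U = 19 → T
  i=15: Y-V =  3 → D
  shifts repeat with period 5: DPFST

DPFST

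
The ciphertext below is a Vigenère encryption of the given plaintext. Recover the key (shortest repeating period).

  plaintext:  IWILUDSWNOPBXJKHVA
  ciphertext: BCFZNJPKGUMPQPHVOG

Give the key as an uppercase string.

  i= 0: B-I = 19 → T
  i= 1: C-W =  6 → G
  i= 2: F-I = 23 → X
  i= 3: Z-L = 14 → O
  i= 4: N-U = 19 → T
  i= 5: J-D =  6 → G
  i= 6: P-S = 23 → X
  i= 7: K-W = 14 → O
  i= 8: G-N = 19 → T
  i= 9: U-O =  6 → G
  i=10: M-P = 23 → X
  i=11: P-B = 14 → O
  i=12: Q-X = 19 → T
  i=13: P-J =  6 → G
  i=14: H-K = 23 → X
  i=15: V-H = 14 → O
  i=16: O-V = 19 → T
  i=17: G-A =  6 → G
  shifts repeat with period 4: TGXO

TGXO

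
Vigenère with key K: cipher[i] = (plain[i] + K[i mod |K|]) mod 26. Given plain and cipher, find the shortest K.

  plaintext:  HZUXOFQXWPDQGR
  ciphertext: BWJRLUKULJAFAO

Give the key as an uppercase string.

  i= 0: B-H = 20 → U
  i= 1: W-Z = 23 → X
  i= 2: J-U = 15 → P
  i= 3: R-X = 20 → U
  i= 4: L-O = 23 → X
  i= 5: U-F = 15 → P
  i= 6: K-Q = 20 → U
  i= 7: U-X = 23 → X
  i= 8: L-W = 15 → P
  i= 9: J-P = 20 → U
  i=10: A-D = 23 → X
  i=11: F-Q = 15 → P
  i=12: A-G = 20 → U
  i=13: O-R = 23 → X
  shifts repeat with period 3: UXP

UXP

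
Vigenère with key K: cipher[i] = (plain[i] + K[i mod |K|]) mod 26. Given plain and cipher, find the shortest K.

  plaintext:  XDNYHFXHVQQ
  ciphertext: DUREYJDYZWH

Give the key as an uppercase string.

GRE

  i= 0: D-X =  6 → G
  i= 1: U-D = 17 → R
  i= 2: R-N =  4 → E
  i= 3: E-Y =  6 → G
  i= 4: Y-H = 17 → R
  i= 5: J-F =  4 → E
  i= 6: D-X =  6 → G
  i= 7: Y-H = 17 → R
  i= 8: Z-V =  4 → E
  i= 9: W-Q =  6 → G
  i=10: H-Q = 17 → R
  shifts repeat with period 3: GRE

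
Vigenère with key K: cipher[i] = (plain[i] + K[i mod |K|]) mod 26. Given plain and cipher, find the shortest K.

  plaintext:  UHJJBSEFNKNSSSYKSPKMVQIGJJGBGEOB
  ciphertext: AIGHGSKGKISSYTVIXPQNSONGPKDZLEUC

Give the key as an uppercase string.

GBXYFA

  i= 0: A-U =  6 → G
  i= 1: I-H =  1 → B
  i= 2: G-J = 23 → X
  i= 3: H-J = 24 → Y
  i= 4: G-B =  5 → F
  i= 5: S-S =  0 → A
  i= 6: K-E =  6 → G
  i= 7: G-F =  1 → B
  i= 8: K-N = 23 → X
  i= 9: I-K = 24 → Y
  i=10: S-N =  5 → F
  i=11: S-S =  0 → A
  i=12: Y-S =  6 → G
  i=13: T-S =  1 → B
  i=14: V-Y = 23 → X
  i=15: I-K = 24 → Y
  i=16: X-S =  5 → F
  i=17: P-P =  0 → A
  i=18: Q-K =  6 → G
  i=19: N-M =  1 → B
  i=20: S-V = 23 → X
  i=21: O-Q = 24 → Y
  i=22: N-I =  5 → F
  i=23: G-G =  0 → A
  i=24: P-J =  6 → G
  i=25: K-J =  1 → B
  i=26: D-G = 23 → X
  i=27: Z-B = 24 → Y
  i=28: L-G =  5 → F
  i=29: E-E =  0 → A
  i=30: U-O =  6 → G
  i=31: C-B =  1 → B
  shifts repeat with period 6: GBXYFA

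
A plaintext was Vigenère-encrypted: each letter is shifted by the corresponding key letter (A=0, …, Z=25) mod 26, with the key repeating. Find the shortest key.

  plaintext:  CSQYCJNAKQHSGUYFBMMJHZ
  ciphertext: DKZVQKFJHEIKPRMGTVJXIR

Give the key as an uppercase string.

BSJXO

  i= 0: D-C =  1 → B
  i= 1: K-S = 18 → S
  i= 2: Z-Q =  9 → J
  i= 3: V-Y = 23 → X
  i= 4: Q-C = 14 → O
  i= 5: K-J =  1 → B
  i= 6: F-N = 18 → S
  i= 7: J-A =  9 → J
  i= 8: H-K = 23 → X
  i= 9: E-Q = 14 → O
  i=10: I-H =  1 → B
  i=11: K-S = 18 → S
  i=12: P-G =  9 → J
  i=13: R-U = 23 → X
  i=14: M-Y = 14 → O
  i=15: G-F =  1 → B
  i=16: T-B = 18 → S
  i=17: V-M =  9 → J
  i=18: J-M = 23 → X
  i=19: X-J = 14 → O
  i=20: I-H =  1 → B
  i=21: R-Z = 18 → S
  shifts repeat with period 5: BSJXO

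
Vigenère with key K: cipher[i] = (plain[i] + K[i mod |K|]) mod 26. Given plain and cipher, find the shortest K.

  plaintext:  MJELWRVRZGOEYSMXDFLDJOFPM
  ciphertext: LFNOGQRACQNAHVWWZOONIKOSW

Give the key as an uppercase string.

ZWJDK

  i= 0: L-M = 25 → Z
  i= 1: F-J = 22 → W
  i= 2: N-E =  9 → J
  i= 3: O-L =  3 → D
  i= 4: G-W = 10 → K
  i= 5: Q-R = 25 → Z
  i= 6: R-V = 22 → W
  i= 7: A-R =  9 → J
  i= 8: C-Z =  3 → D
  i= 9: Q-G = 10 → K
  i=10: N-O = 25 → Z
  i=11: A-E = 22 → W
  i=12: H-Y =  9 → J
  i=13: V-S =  3 → D
  i=14: W-M = 10 → K
  i=15: W-X = 25 → Z
  i=16: Z-D = 22 → W
  i=17: O-F =  9 → J
  i=18: O-L =  3 → D
  i=19: N-D = 10 → K
  i=20: I-J = 25 → Z
  i=21: K-O = 22 → W
  i=22: O-F =  9 → J
  i=23: S-P =  3 → D
  i=24: W-M = 10 → K
  shifts repeat with period 5: ZWJDK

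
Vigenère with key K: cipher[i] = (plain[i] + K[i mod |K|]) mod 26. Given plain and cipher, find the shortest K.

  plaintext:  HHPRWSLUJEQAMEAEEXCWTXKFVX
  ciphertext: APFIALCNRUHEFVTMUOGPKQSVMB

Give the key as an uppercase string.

  i= 0: A-H = 19 → T
  i= 1: P-H =  8 → I
  i= 2: F-P = 16 → Q
  i= 3: I-R = 17 → R
  i= 4: A-W =  4 → E
  i= 5: L-S = 19 → T
  i= 6: C-L = 17 → R
  i= 7: N-U = 19 → T
  i= 8: R-J =  8 → I
  i= 9: U-E = 16 → Q
  i=10: H-Q = 17 → R
  i=11: E-A =  4 → E
  i=12: F-M = 19 → T
  i=13: V-E = 17 → R
  i=14: T-A = 19 → T
  i=15: M-E =  8 → I
  i=16: U-E = 16 → Q
  i=17: O-X = 17 → R
  i=18: G-C =  4 → E
  i=19: P-W = 19 → T
  i=20: K-T = 17 → R
  i=21: Q-X = 19 → T
  i=22: S-K =  8 → I
  i=23: V-F = 16 → Q
  i=24: M-V = 17 → R
  i=25: B-X =  4 → E
  shifts repeat with period 7: TIQRETR

TIQRETR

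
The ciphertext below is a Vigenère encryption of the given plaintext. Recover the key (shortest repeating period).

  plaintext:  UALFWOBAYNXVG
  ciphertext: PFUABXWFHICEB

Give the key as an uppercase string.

VFJ

  i= 0: P-U = 21 → V
  i= 1: F-A =  5 → F
  i= 2: U-L =  9 → J
  i= 3: A-F = 21 → V
  i= 4: B-W =  5 → F
  i= 5: X-O =  9 → J
  i= 6: W-B = 21 → V
  i= 7: F-A =  5 → F
  i= 8: H-Y =  9 → J
  i= 9: I-N = 21 → V
  i=10: C-X =  5 → F
  i=11: E-V =  9 → J
  i=12: B-G = 21 → V
  shifts repeat with period 3: VFJ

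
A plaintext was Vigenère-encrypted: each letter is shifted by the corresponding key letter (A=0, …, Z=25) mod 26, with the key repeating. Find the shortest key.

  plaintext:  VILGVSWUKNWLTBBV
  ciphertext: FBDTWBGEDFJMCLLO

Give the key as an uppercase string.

KTSNBJK

  i= 0: F-V = 10 → K
  i= 1: B-I = 19 → T
  i= 2: D-L = 18 → S
  i= 3: T-G = 13 → N
  i= 4: W-V =  1 → B
  i= 5: B-S =  9 → J
  i= 6: G-W = 10 → K
  i= 7: E-U = 10 → K
  i= 8: D-K = 19 → T
  i= 9: F-N = 18 → S
  i=10: J-W = 13 → N
  i=11: M-L =  1 → B
  i=12: C-T =  9 → J
  i=13: L-B = 10 → K
  i=14: L-B = 10 → K
  i=15: O-V = 19 → T
  shifts repeat with period 7: KTSNBJK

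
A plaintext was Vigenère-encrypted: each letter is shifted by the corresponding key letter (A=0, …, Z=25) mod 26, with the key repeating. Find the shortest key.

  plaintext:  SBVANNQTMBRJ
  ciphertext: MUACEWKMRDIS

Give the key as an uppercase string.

  i= 0: M-S = 20 → U
  i= 1: U-B = 19 → T
  i= 2: A-V =  5 → F
  i= 3: C-A =  2 → C
  i= 4: E-N = 17 → R
  i= 5: W-N =  9 → J
  i= 6: K-Q = 20 → U
  i= 7: M-T = 19 → T
  i= 8: R-M =  5 → F
  i= 9: D-B =  2 → C
  i=10: I-R = 17 → R
  i=11: S-J =  9 → J
  shifts repeat with period 6: UTFCRJ

UTFCRJ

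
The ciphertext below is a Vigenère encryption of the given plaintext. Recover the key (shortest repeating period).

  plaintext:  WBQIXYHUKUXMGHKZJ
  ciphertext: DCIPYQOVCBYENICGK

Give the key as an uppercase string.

  i= 0: D-W =  7 → H
  i= 1: C-B =  1 → B
  i= 2: I-Q = 18 → S
  i= 3: P-I =  7 → H
  i= 4: Y-X =  1 → B
  i= 5: Q-Y = 18 → S
  i= 6: O-H =  7 → H
  i= 7: V-U =  1 → B
  i= 8: C-K = 18 → S
  i= 9: B-U =  7 → H
  i=10: Y-X =  1 → B
  i=11: E-M = 18 → S
  i=12: N-G =  7 → H
  i=13: I-H =  1 → B
  i=14: C-K = 18 → S
  i=15: G-Z =  7 → H
  i=16: K-J =  1 → B
  shifts repeat with period 3: HBS

HBS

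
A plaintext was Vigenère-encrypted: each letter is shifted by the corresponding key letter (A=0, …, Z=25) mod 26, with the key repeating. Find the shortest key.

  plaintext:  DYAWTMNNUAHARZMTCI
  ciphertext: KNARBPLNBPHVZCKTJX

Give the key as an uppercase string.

HPAVIDYA

  i= 0: K-D =  7 → H
  i= 1: N-Y = 15 → P
  i= 2: A-A =  0 → A
  i= 3: R-W = 21 → V
  i= 4: B-T =  8 → I
  i= 5: P-M =  3 → D
  i= 6: L-N = 24 → Y
  i= 7: N-N =  0 → A
  i= 8: B-U =  7 → H
  i= 9: P-A = 15 → P
  i=10: H-H =  0 → A
  i=11: V-A = 21 → V
  i=12: Z-R =  8 → I
  i=13: C-Z =  3 → D
  i=14: K-M = 24 → Y
  i=15: T-T =  0 → A
  i=16: J-C =  7 → H
  i=17: X-I = 15 → P
  shifts repeat with period 8: HPAVIDYA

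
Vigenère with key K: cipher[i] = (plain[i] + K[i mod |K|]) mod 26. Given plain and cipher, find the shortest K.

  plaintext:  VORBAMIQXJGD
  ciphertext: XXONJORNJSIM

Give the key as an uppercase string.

  i= 0: X-V =  2 → C
  i= 1: X-O =  9 → J
  i= 2: O-R = 23 → X
  i= 3: N-B = 12 → M
  i= 4: J-A =  9 → J
  i= 5: O-M =  2 → C
  i= 6: R-I =  9 → J
  i= 7: N-Q = 23 → X
  i= 8: J-X = 12 → M
  i= 9: S-J =  9 → J
  i=10: I-G =  2 → C
  i=11: M-D =  9 → J
  shifts repeat with period 5: CJXMJ

CJXMJ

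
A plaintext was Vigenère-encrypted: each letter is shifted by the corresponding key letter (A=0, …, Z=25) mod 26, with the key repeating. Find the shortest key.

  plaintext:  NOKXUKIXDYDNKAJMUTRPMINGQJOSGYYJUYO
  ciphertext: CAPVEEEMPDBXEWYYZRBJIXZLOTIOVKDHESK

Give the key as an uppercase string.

PMFYKUW

  i= 0: C-N = 15 → P
  i= 1: A-O = 12 → M
  i= 2: P-K =  5 → F
  i= 3: V-X = 24 → Y
  i= 4: E-U = 10 → K
  i= 5: E-K = 20 → U
  i= 6: E-I = 22 → W
  i= 7: M-X = 15 → P
  i= 8: P-D = 12 → M
  i= 9: D-Y =  5 → F
  i=10: B-D = 24 → Y
  i=11: X-N = 10 → K
  i=12: E-K = 20 → U
  i=13: W-A = 22 → W
  i=14: Y-J = 15 → P
  i=15: Y-M = 12 → M
  i=16: Z-U =  5 → F
  i=17: R-T = 24 → Y
  i=18: B-R = 10 → K
  i=19: J-P = 20 → U
  i=20: I-M = 22 → W
  i=21: X-I = 15 → P
  i=22: Z-N = 12 → M
  i=23: L-G =  5 → F
  i=24: O-Q = 24 → Y
  i=25: T-J = 10 → K
  i=26: I-O = 20 → U
  i=27: O-S = 22 → W
  i=28: V-G = 15 → P
  i=29: K-Y = 12 → M
  i=30: D-Y =  5 → F
  i=31: H-J = 24 → Y
  i=32: E-U = 10 → K
  i=33: S-Y = 20 → U
  i=34: K-O = 22 → W
  shifts repeat with period 7: PMFYKUW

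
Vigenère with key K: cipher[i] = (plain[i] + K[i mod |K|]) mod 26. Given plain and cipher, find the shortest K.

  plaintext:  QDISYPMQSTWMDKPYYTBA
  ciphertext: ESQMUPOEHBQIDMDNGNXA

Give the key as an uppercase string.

  i= 0: E-Q = 14 → O
  i= 1: S-D = 15 → P
  i= 2: Q-I =  8 → I
  i= 3: M-S = 20 → U
  i= 4: U-Y = 22 → W
  i= 5: P-P =  0 → A
  i= 6: O-M =  2 → C
  i= 7: E-Q = 14 → O
  i= 8: H-S = 15 → P
  i= 9: B-T =  8 → I
  i=10: Q-W = 20 → U
  i=11: I-M = 22 → W
  i=12: D-D =  0 → A
  i=13: M-K =  2 → C
  i=14: D-P = 14 → O
  i=15: N-Y = 15 → P
  i=16: G-Y =  8 → I
  i=17: N-T = 20 → U
  i=18: X-B = 22 → W
  i=19: A-A =  0 → A
  shifts repeat with period 7: OPIUWAC

OPIUWAC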